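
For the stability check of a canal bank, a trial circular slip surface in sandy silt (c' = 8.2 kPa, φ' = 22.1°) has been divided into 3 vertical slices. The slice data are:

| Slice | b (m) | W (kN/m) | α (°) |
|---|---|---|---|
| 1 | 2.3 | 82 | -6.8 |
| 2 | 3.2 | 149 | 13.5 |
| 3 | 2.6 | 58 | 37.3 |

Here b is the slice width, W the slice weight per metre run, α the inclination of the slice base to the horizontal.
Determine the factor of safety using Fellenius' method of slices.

Ordinary method of slices: FS = Σ[c'·Δl_i + (W_i cosα_i)·tanφ'] / Σ W_i sinα_i, with Δl_i = b_i / cosα_i.
Slice 1: Δl = 2.3/cos(-6.8°) = 2.316 m; N'_1 = 82·cos(-6.8°) = 81.4; c'Δl = 18.99; W sinα = -9.7
Slice 2: Δl = 3.2/cos13.5° = 3.291 m; N'_2 = 149·cos13.5° = 144.9; c'Δl = 26.99; W sinα = 34.8
Slice 3: Δl = 2.6/cos37.3° = 3.268 m; N'_3 = 58·cos37.3° = 46.1; c'Δl = 26.80; W sinα = 35.1
Σc'Δl = 72.8 kN/m; ΣN' = 272.4 kN/m; ΣW sinα = 60.2 kN/m
Resisting = 72.8 + 272.4·tan22.1° = 72.8 + 110.6 = 183.4 kN/m
FS = 183.4 / 60.2 = 3.046

FS = 3.05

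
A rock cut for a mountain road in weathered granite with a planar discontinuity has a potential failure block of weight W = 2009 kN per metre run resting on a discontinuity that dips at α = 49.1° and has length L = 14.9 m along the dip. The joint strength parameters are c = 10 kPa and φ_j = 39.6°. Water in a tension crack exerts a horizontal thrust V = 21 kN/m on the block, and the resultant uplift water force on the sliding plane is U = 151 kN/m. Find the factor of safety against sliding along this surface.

Resolving the block weight along and normal to the plane and applying the Mohr–Coulomb strength on the joint:
N' = W cosα − U − V sinα = 2009·cos49.1° − 151 − 21·sin49.1° = 1148.5 kN/m
Driving force T = W sinα + V cosα = 2009·sin49.1° + 21·cos49.1° = 1532.3 kN/m
Resisting force R = c·L + N'·tanφ_j = 10·14.9 + 1148.5·tan39.6° = 149.0 + 950.1 = 1099.1 kN/m
FS = R / T = 1099.1 / 1532.3 = 0.717

FS = 0.72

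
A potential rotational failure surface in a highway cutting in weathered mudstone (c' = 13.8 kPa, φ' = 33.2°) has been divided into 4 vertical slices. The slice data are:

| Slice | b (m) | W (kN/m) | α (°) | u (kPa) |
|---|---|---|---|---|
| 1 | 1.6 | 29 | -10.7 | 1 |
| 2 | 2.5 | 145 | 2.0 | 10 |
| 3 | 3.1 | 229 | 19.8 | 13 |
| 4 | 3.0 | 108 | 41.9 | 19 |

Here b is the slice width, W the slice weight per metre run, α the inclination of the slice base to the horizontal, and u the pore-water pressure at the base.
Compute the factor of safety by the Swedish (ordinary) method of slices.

FS = 2.47

Ordinary method of slices: FS = Σ[c'·Δl_i + (W_i cosα_i − u_i·Δl_i)·tanφ'] / Σ W_i sinα_i, with Δl_i = b_i / cosα_i.
Slice 1: Δl = 1.6/cos(-10.7°) = 1.628 m; N'_1 = 29·cos(-10.7°) − 1·1.628 = 26.9; c'Δl = 22.47; W sinα = -5.4
Slice 2: Δl = 2.5/cos2.0° = 2.502 m; N'_2 = 145·cos2.0° − 10·2.502 = 119.9; c'Δl = 34.52; W sinα = 5.1
Slice 3: Δl = 3.1/cos19.8° = 3.295 m; N'_3 = 229·cos19.8° − 13·3.295 = 172.6; c'Δl = 45.47; W sinα = 77.6
Slice 4: Δl = 3.0/cos41.9° = 4.031 m; N'_4 = 108·cos41.9° − 19·4.031 = 3.8; c'Δl = 55.62; W sinα = 72.1
Σc'Δl = 158.1 kN/m; ΣN' = 323.2 kN/m; ΣW sinα = 149.4 kN/m
Resisting = 158.1 + 323.2·tan33.2° = 158.1 + 211.5 = 369.6 kN/m
FS = 369.6 / 149.4 = 2.474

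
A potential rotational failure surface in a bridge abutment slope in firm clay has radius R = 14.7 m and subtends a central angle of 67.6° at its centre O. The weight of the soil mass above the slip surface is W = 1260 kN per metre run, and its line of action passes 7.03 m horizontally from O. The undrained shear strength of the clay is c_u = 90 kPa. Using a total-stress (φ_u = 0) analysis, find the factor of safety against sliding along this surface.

Taking moments about the centre O, the resisting moment is provided by the undrained shear strength acting along the arc:
Arc length L_a = R·θ = 14.7·(67.6°·π/180) = 14.7·1.1798 = 17.34 m
M_R = c_u·L_a·R = 90·17.34·14.7 = 22945.7 kN·m/m
M_D = W·d = 1260·7.03 = 8857.8 kN·m/m
FS = M_R / M_D = 22945.7 / 8857.8 = 2.590

FS = 2.59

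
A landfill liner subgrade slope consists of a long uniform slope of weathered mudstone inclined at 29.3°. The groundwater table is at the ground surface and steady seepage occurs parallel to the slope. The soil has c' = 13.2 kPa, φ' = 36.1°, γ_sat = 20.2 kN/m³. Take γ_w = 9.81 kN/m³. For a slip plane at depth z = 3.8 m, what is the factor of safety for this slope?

FS = 1.07

With seepage parallel to the slope and the water table at the surface, the effective normal stress on the slip plane uses the buoyant unit weight γ' = γ_sat − γ_w while the driving shear stress uses γ_sat:
FS = [c' + γ' z cos²β tanφ'] / [γ_sat z sinβ cosβ]
γ' = 20.2 − 9.81 = 10.39 kN/m³
Numerator = 13.2 + 10.39·3.8·cos²29.3°·tan36.1° = 13.2 + 10.39·3.8·0.7605·0.7292 = 35.096 kPa
Denominator = 20.2·3.8·sin29.3°·cos29.3° = 20.2·3.8·0.4894·0.8721 = 32.759 kPa
FS = 35.096 / 32.759 = 1.071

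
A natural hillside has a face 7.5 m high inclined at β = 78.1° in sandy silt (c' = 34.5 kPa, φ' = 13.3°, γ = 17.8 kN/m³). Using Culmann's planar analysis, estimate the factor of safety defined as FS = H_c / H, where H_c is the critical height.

H_c = (4c'/γ) · sinβ cosφ' / [1 − cos(β − φ')]
    = (4·34.5/17.8) · sin78.1°·cos13.3° / [1 − cos64.8°]
    = 7.753 · 0.9523 / 0.5742 = 12.86 m
FS = H_c / H = 12.86 / 7.5 = 1.714

FS = 1.71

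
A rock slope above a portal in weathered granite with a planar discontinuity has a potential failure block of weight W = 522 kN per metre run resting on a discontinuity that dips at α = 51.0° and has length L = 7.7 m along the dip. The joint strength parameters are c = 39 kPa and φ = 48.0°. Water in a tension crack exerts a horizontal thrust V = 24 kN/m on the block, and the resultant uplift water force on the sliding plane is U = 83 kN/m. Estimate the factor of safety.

FS = 1.31

Resolving the block weight along and normal to the plane and applying the Mohr–Coulomb strength on the joint:
N' = W cosα − U − V sinα = 522·cos51.0° − 83 − 24·sin51.0° = 226.9 kN/m
Driving force T = W sinα + V cosα = 522·sin51.0° + 24·cos51.0° = 420.8 kN/m
Resisting force R = c·L + N'·tanφ = 39·7.7 + 226.9·tan48.0° = 300.3 + 251.9 = 552.2 kN/m
FS = R / T = 552.2 / 420.8 = 1.312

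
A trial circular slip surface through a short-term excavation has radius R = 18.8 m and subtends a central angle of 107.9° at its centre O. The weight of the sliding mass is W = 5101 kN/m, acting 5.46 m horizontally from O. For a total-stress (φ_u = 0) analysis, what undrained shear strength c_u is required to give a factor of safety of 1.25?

c_u = 52.3 kPa

FS = c_u·L_a·R / (W·d), so c_u = FS·W·d / (L_a·R).
Arc length L_a = R·θ = 18.8·(107.9°·π/180) = 18.8·1.8832 = 35.40 m
c_u = 1.25·5101·5.46 / (35.40·18.8) = 34814.3 / 665.60 = 52.31 kPa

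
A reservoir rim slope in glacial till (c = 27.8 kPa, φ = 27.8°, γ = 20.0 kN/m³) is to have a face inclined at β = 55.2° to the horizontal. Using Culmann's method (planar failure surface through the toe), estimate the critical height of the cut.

Culmann's analysis gives the critical failure plane at α_cr = (β + φ)/2 = (55.2 + 27.8)/2 = 41.5°, and the critical height
H_c = (4c/γ) · sinβ cosφ / [1 − cos(β − φ)]
    = (4·27.8/20.0) · sin55.2°·cos27.8° / [1 − cos(27.4°)]
    = 5.560 · 0.8211·0.8846 / [1 − 0.8878]
    = 5.560 · 0.7264 / 0.1122
    = 36.00 m

H_c = 36.00 m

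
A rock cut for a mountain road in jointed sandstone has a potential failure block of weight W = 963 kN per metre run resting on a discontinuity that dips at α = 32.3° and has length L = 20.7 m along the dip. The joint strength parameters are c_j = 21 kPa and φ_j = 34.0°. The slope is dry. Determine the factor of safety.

FS = 1.91

Resolving the block weight along and normal to the plane and applying the Mohr–Coulomb strength on the joint:
N' = W cosα = 963·cos32.3° = 814.0 kN/m
Driving force T = W sinα = 963·sin32.3° = 514.6 kN/m
Resisting force R = c_j·L + N'·tanφ_j = 21·20.7 + 814.0·tan34.0° = 434.7 + 549.0 = 983.7 kN/m
FS = R / T = 983.7 / 514.6 = 1.912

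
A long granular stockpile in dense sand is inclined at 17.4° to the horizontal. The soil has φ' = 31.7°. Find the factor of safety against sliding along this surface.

FS = 1.97

For a dry cohesionless infinite slope the factor of safety is FS = tanφ' / tanβ.
FS = tan31.7° / tan17.4° = 0.6176 / 0.3134 = 1.971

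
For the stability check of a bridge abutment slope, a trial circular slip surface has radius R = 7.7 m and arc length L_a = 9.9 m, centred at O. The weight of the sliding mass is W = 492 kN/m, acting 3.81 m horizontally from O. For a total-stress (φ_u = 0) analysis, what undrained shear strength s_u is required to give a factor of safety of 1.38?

s_u = 33.9 kPa

FS = s_u·L_a·R / (W·d), so s_u = FS·W·d / (L_a·R).
s_u = 1.38·492·3.81 / (9.90·7.7) = 2586.8 / 76.23 = 33.93 kPa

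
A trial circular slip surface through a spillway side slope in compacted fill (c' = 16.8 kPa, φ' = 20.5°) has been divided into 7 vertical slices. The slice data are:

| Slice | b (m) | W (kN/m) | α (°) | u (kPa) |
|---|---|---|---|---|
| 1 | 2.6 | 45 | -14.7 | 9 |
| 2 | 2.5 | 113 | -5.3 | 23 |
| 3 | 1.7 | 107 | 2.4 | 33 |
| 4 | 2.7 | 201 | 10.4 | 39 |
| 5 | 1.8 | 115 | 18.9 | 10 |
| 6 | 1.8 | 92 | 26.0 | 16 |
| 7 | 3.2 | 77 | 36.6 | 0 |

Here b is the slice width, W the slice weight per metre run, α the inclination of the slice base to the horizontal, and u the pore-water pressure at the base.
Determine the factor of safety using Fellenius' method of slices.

Ordinary method of slices: FS = Σ[c'·Δl_i + (W_i cosα_i − u_i·Δl_i)·tanφ'] / Σ W_i sinα_i, with Δl_i = b_i / cosα_i.
Slice 1: Δl = 2.6/cos(-14.7°) = 2.688 m; N'_1 = 45·cos(-14.7°) − 9·2.688 = 19.3; c'Δl = 45.16; W sinα = -11.4
Slice 2: Δl = 2.5/cos(-5.3°) = 2.511 m; N'_2 = 113·cos(-5.3°) − 23·2.511 = 54.8; c'Δl = 42.18; W sinα = -10.4
Slice 3: Δl = 1.7/cos2.4° = 1.701 m; N'_3 = 107·cos2.4° − 33·1.701 = 50.8; c'Δl = 28.59; W sinα = 4.5
Slice 4: Δl = 2.7/cos10.4° = 2.745 m; N'_4 = 201·cos10.4° − 39·2.745 = 90.6; c'Δl = 46.12; W sinα = 36.3
Slice 5: Δl = 1.8/cos18.9° = 1.903 m; N'_5 = 115·cos18.9° − 10·1.903 = 89.8; c'Δl = 31.96; W sinα = 37.3
Slice 6: Δl = 1.8/cos26.0° = 2.003 m; N'_6 = 92·cos26.0° − 16·2.003 = 50.6; c'Δl = 33.65; W sinα = 40.3
Slice 7: Δl = 3.2/cos36.6° = 3.986 m; N'_7 = 77·cos36.6° − 0·3.986 = 61.8; c'Δl = 66.96; W sinα = 45.9
Σc'Δl = 294.6 kN/m; ΣN' = 417.7 kN/m; ΣW sinα = 142.4 kN/m
Resisting = 294.6 + 417.7·tan20.5° = 294.6 + 156.2 = 450.8 kN/m
FS = 450.8 / 142.4 = 3.166

FS = 3.17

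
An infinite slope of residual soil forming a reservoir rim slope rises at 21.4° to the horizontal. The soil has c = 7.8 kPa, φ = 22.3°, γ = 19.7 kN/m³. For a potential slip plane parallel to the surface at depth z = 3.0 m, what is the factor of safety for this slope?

For an infinite slope with a slip plane parallel to the surface (no pore pressure): FS = [c + γz cos²β tanφ] / [γz sinβ cosβ].
γz = 19.7·3.0 = 59.10 kN/m²
Numerator = 7.8 + 59.10·cos²21.4°·tan22.3° = 7.8 + 59.10·0.8669·0.4101 = 28.812 kPa
Denominator = 59.10·sin21.4°·cos21.4° = 59.10·0.3649·0.9311 = 20.077 kPa
FS = 28.812 / 20.077 = 1.435

FS = 1.44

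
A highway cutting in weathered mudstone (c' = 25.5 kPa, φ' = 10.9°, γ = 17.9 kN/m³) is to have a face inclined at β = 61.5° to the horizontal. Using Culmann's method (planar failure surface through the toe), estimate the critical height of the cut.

H_c = 13.46 m

Culmann's analysis gives the critical failure plane at α_cr = (β + φ')/2 = (61.5 + 10.9)/2 = 36.2°, and the critical height
H_c = (4c'/γ) · sinβ cosφ' / [1 − cos(β − φ')]
    = (4·25.5/17.9) · sin61.5°·cos10.9° / [1 − cos(50.6°)]
    = 5.698 · 0.8788·0.9820 / [1 − 0.6347]
    = 5.698 · 0.8630 / 0.3653
    = 13.46 m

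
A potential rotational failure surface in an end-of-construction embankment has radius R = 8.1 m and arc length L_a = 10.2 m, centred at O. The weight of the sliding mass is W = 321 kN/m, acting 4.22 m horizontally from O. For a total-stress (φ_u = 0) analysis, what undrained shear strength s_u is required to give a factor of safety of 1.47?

FS = s_u·L_a·R / (W·d), so s_u = FS·W·d / (L_a·R).
s_u = 1.47·321·4.22 / (10.20·8.1) = 1991.3 / 82.62 = 24.10 kPa

s_u = 24.1 kPa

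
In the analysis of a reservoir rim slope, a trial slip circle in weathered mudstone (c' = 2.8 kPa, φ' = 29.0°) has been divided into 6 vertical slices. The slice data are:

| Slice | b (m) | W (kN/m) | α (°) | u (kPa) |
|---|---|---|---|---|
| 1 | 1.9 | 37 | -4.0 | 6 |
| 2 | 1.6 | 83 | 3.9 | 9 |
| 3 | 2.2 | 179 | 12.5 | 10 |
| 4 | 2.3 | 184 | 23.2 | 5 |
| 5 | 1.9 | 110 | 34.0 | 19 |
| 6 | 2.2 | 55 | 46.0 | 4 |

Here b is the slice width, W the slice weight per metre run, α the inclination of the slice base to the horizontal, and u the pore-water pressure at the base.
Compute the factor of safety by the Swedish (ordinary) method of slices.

FS = 1.40

Ordinary method of slices: FS = Σ[c'·Δl_i + (W_i cosα_i − u_i·Δl_i)·tanφ'] / Σ W_i sinα_i, with Δl_i = b_i / cosα_i.
Slice 1: Δl = 1.9/cos(-4.0°) = 1.905 m; N'_1 = 37·cos(-4.0°) − 6·1.905 = 25.5; c'Δl = 5.33; W sinα = -2.6
Slice 2: Δl = 1.6/cos3.9° = 1.604 m; N'_2 = 83·cos3.9° − 9·1.604 = 68.4; c'Δl = 4.49; W sinα = 5.6
Slice 3: Δl = 2.2/cos12.5° = 2.253 m; N'_3 = 179·cos12.5° − 10·2.253 = 152.2; c'Δl = 6.31; W sinα = 38.7
Slice 4: Δl = 2.3/cos23.2° = 2.502 m; N'_4 = 184·cos23.2° − 5·2.502 = 156.6; c'Δl = 7.01; W sinα = 72.5
Slice 5: Δl = 1.9/cos34.0° = 2.292 m; N'_5 = 110·cos34.0° − 19·2.292 = 47.6; c'Δl = 6.42; W sinα = 61.5
Slice 6: Δl = 2.2/cos46.0° = 3.167 m; N'_6 = 55·cos46.0° − 4·3.167 = 25.5; c'Δl = 8.87; W sinα = 39.6
Σc'Δl = 38.4 kN/m; ΣN' = 475.9 kN/m; ΣW sinα = 215.4 kN/m
Resisting = 38.4 + 475.9·tan29.0° = 38.4 + 263.8 = 302.2 kN/m
FS = 302.2 / 215.4 = 1.403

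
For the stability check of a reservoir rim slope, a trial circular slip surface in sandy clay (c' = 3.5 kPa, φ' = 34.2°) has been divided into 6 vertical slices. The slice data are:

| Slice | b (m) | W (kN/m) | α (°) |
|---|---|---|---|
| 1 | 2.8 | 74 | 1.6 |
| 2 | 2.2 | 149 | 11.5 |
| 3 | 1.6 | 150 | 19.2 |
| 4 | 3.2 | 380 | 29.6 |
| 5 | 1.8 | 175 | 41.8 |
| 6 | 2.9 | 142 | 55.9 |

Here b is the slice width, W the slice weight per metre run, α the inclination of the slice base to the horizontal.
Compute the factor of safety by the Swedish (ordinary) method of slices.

FS = 1.34

Ordinary method of slices: FS = Σ[c'·Δl_i + (W_i cosα_i)·tanφ'] / Σ W_i sinα_i, with Δl_i = b_i / cosα_i.
Slice 1: Δl = 2.8/cos1.6° = 2.801 m; N'_1 = 74·cos1.6° = 74.0; c'Δl = 9.80; W sinα = 2.1
Slice 2: Δl = 2.2/cos11.5° = 2.245 m; N'_2 = 149·cos11.5° = 146.0; c'Δl = 7.86; W sinα = 29.7
Slice 3: Δl = 1.6/cos19.2° = 1.694 m; N'_3 = 150·cos19.2° = 141.7; c'Δl = 5.93; W sinα = 49.3
Slice 4: Δl = 3.2/cos29.6° = 3.680 m; N'_4 = 380·cos29.6° = 330.4; c'Δl = 12.88; W sinα = 187.7
Slice 5: Δl = 1.8/cos41.8° = 2.415 m; N'_5 = 175·cos41.8° = 130.5; c'Δl = 8.45; W sinα = 116.6
Slice 6: Δl = 2.9/cos55.9° = 5.173 m; N'_6 = 142·cos55.9° = 79.6; c'Δl = 18.10; W sinα = 117.6
Σc'Δl = 63.0 kN/m; ΣN' = 902.1 kN/m; ΣW sinα = 503.0 kN/m
Resisting = 63.0 + 902.1·tan34.2° = 63.0 + 613.1 = 676.1 kN/m
FS = 676.1 / 503.0 = 1.344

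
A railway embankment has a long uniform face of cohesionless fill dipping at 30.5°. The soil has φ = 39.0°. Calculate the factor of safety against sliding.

FS = 1.37

For a dry cohesionless infinite slope the factor of safety is FS = tanφ / tanβ.
FS = tan39.0° / tan30.5° = 0.8098 / 0.5890 = 1.375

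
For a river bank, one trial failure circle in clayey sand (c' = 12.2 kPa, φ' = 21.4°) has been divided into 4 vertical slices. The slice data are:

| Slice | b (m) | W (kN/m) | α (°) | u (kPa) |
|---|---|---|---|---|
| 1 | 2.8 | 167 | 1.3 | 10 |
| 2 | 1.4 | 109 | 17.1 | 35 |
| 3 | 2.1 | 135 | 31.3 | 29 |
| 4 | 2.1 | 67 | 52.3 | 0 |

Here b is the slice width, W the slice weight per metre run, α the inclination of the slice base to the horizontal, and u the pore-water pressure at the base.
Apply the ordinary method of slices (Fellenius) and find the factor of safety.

FS = 1.46

Ordinary method of slices: FS = Σ[c'·Δl_i + (W_i cosα_i − u_i·Δl_i)·tanφ'] / Σ W_i sinα_i, with Δl_i = b_i / cosα_i.
Slice 1: Δl = 2.8/cos1.3° = 2.801 m; N'_1 = 167·cos1.3° − 10·2.801 = 138.9; c'Δl = 34.17; W sinα = 3.8
Slice 2: Δl = 1.4/cos17.1° = 1.465 m; N'_2 = 109·cos17.1° − 35·1.465 = 52.9; c'Δl = 17.87; W sinα = 32.1
Slice 3: Δl = 2.1/cos31.3° = 2.458 m; N'_3 = 135·cos31.3° − 29·2.458 = 44.1; c'Δl = 29.98; W sinα = 70.1
Slice 4: Δl = 2.1/cos52.3° = 3.434 m; N'_4 = 67·cos52.3° − 0·3.434 = 41.0; c'Δl = 41.90; W sinα = 53.0
Σc'Δl = 123.9 kN/m; ΣN' = 276.9 kN/m; ΣW sinα = 159.0 kN/m
Resisting = 123.9 + 276.9·tan21.4° = 123.9 + 108.5 = 232.4 kN/m
FS = 232.4 / 159.0 = 1.462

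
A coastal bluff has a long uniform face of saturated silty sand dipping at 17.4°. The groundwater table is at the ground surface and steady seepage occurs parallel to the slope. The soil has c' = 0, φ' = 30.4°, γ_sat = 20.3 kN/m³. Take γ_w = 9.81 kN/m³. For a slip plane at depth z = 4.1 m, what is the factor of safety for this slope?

FS = 0.97

With seepage parallel to the slope and the water table at the surface, the effective normal stress on the slip plane uses the buoyant unit weight γ' = γ_sat − γ_w while the driving shear stress uses γ_sat:
FS = [c' + γ' z cos²β tanφ'] / [γ_sat z sinβ cosβ]
(For c' = 0 this reduces to FS = (γ'/γ_sat)·tanφ'/tanβ.)
γ' = 20.3 − 9.81 = 10.49 kN/m³
Numerator = 0.0 + 10.49·4.1·cos²17.4°·tan30.4° = 0.0 + 10.49·4.1·0.9106·0.5867 = 22.977 kPa
Denominator = 20.3·4.1·sin17.4°·cos17.4° = 20.3·4.1·0.2990·0.9542 = 23.750 kPa
FS = 22.977 / 23.750 = 0.967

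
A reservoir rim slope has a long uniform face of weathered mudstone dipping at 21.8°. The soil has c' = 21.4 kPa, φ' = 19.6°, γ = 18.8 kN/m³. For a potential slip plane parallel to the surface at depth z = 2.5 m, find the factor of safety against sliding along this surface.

FS = 2.21

For an infinite slope with a slip plane parallel to the surface (no pore pressure): FS = [c' + γz cos²β tanφ'] / [γz sinβ cosβ].
γz = 18.8·2.5 = 47.00 kN/m²
Numerator = 21.4 + 47.00·cos²21.8°·tan19.6° = 21.4 + 47.00·0.8621·0.3561 = 35.828 kPa
Denominator = 47.00·sin21.8°·cos21.8° = 47.00·0.3714·0.9285 = 16.206 kPa
FS = 35.828 / 16.206 = 2.211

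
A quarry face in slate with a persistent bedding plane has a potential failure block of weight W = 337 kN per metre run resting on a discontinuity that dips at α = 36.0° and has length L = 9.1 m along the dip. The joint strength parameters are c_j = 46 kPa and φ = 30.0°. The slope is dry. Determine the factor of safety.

Resolving the block weight along and normal to the plane and applying the Mohr–Coulomb strength on the joint:
N' = W cosα = 337·cos36.0° = 272.6 kN/m
Driving force T = W sinα = 337·sin36.0° = 198.1 kN/m
Resisting force R = c_j·L + N'·tanφ = 46·9.1 + 272.6·tan30.0° = 418.6 + 157.4 = 576.0 kN/m
FS = R / T = 576.0 / 198.1 = 2.908

FS = 2.91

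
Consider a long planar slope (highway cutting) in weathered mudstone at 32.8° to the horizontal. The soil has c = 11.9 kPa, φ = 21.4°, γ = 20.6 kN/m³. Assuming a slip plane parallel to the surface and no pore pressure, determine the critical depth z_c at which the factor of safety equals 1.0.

Setting FS = 1.00 in FS = [c + γz cos²β tanφ] / [γz sinβ cosβ] and solving for z:
z = c / [γ cosβ (FS·sinβ − cosβ·tanφ)]
  = 11.9 / [20.6·cos32.8°·(1.00·sin32.8° − cos32.8°·tan21.4°)]
  = 11.9 / [20.6·0.8406·(1.00·0.5417 − 0.8406·0.3919)]
  = 11.9 / 3.6760 = 3.237 m

z_c = 3.24 m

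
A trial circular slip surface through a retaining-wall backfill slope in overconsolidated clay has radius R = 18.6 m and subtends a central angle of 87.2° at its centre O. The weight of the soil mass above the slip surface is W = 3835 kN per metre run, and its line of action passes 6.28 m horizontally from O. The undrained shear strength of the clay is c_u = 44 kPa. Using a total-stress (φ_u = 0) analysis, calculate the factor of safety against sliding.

Taking moments about the centre O, the resisting moment is provided by the undrained shear strength acting along the arc:
Arc length L_a = R·θ = 18.6·(87.2°·π/180) = 18.6·1.5219 = 28.31 m
M_R = c_u·L_a·R = 44·28.31·18.6 = 23167.1 kN·m/m
M_D = W·d = 3835·6.28 = 24083.8 kN·m/m
FS = M_R / M_D = 23167.1 / 24083.8 = 0.962

FS = 0.96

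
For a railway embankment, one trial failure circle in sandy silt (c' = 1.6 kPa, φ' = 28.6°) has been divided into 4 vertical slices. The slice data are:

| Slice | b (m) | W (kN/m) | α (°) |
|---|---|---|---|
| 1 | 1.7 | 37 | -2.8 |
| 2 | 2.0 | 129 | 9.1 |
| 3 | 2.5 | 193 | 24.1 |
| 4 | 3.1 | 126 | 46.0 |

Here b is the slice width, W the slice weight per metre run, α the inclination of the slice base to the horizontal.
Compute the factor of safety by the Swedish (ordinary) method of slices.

FS = 1.33

Ordinary method of slices: FS = Σ[c'·Δl_i + (W_i cosα_i)·tanφ'] / Σ W_i sinα_i, with Δl_i = b_i / cosα_i.
Slice 1: Δl = 1.7/cos(-2.8°) = 1.702 m; N'_1 = 37·cos(-2.8°) = 37.0; c'Δl = 2.72; W sinα = -1.8
Slice 2: Δl = 2.0/cos9.1° = 2.025 m; N'_2 = 129·cos9.1° = 127.4; c'Δl = 3.24; W sinα = 20.4
Slice 3: Δl = 2.5/cos24.1° = 2.739 m; N'_3 = 193·cos24.1° = 176.2; c'Δl = 4.38; W sinα = 78.8
Slice 4: Δl = 3.1/cos46.0° = 4.463 m; N'_4 = 126·cos46.0° = 87.5; c'Δl = 7.14; W sinα = 90.6
Σc'Δl = 17.5 kN/m; ΣN' = 428.0 kN/m; ΣW sinα = 188.0 kN/m
Resisting = 17.5 + 428.0·tan28.6° = 17.5 + 233.4 = 250.9 kN/m
FS = 250.9 / 188.0 = 1.334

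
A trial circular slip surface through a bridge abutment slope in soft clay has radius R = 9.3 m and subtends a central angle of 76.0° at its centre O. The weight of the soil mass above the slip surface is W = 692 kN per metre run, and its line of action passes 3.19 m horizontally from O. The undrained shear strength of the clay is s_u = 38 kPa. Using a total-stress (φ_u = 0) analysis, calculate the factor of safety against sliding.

Taking moments about the centre O, the resisting moment is provided by the undrained shear strength acting along the arc:
Arc length L_a = R·θ = 9.3·(76.0°·π/180) = 9.3·1.3265 = 12.34 m
M_R = s_u·L_a·R = 38·12.34·9.3 = 4359.5 kN·m/m
M_D = W·d = 692·3.19 = 2207.5 kN·m/m
FS = M_R / M_D = 4359.5 / 2207.5 = 1.975

FS = 1.97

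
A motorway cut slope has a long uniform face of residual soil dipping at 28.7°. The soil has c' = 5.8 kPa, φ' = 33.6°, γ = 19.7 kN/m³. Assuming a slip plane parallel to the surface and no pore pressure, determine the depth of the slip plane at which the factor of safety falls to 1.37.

Setting FS = 1.37 in FS = [c' + γz cos²β tanφ'] / [γz sinβ cosβ] and solving for z:
z = c' / [γ cosβ (FS·sinβ − cosβ·tanφ')]
  = 5.8 / [19.7·cos28.7°·(1.37·sin28.7° − cos28.7°·tan33.6°)]
  = 5.8 / [19.7·0.8771·(1.37·0.4802 − 0.8771·0.6644)]
  = 5.8 / 1.2983 = 4.468 m

z = 4.47 m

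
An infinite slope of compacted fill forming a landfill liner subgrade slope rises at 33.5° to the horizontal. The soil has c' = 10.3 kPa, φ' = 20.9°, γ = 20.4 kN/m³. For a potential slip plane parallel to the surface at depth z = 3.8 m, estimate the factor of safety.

FS = 0.87

For an infinite slope with a slip plane parallel to the surface (no pore pressure): FS = [c' + γz cos²β tanφ'] / [γz sinβ cosβ].
γz = 20.4·3.8 = 77.52 kN/m²
Numerator = 10.3 + 77.52·cos²33.5°·tan20.9° = 10.3 + 77.52·0.6954·0.3819 = 30.884 kPa
Denominator = 77.52·sin33.5°·cos33.5° = 77.52·0.5519·0.8339 = 35.679 kPa
FS = 30.884 / 35.679 = 0.866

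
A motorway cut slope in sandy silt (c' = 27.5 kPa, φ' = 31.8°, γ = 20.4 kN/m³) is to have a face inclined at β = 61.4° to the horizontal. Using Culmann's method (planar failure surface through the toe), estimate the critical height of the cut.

H_c = 30.83 m

Culmann's analysis gives the critical failure plane at α_cr = (β + φ')/2 = (61.4 + 31.8)/2 = 46.6°, and the critical height
H_c = (4c'/γ) · sinβ cosφ' / [1 − cos(β − φ')]
    = (4·27.5/20.4) · sin61.4°·cos31.8° / [1 − cos(29.6°)]
    = 5.392 · 0.8780·0.8499 / [1 − 0.8695]
    = 5.392 · 0.7462 / 0.1305
    = 30.83 m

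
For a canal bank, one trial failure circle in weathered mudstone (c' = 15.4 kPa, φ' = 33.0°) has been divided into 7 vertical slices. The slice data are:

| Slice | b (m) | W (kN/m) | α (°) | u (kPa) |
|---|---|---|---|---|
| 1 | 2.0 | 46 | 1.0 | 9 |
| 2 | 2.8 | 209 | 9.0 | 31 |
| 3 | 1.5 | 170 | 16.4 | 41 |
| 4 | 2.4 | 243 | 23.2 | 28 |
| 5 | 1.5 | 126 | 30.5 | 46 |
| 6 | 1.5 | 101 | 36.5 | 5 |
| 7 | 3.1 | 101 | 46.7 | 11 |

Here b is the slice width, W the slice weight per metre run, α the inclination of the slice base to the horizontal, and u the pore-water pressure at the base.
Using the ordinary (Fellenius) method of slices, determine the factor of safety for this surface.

FS = 1.60

Ordinary method of slices: FS = Σ[c'·Δl_i + (W_i cosα_i − u_i·Δl_i)·tanφ'] / Σ W_i sinα_i, with Δl_i = b_i / cosα_i.
Slice 1: Δl = 2.0/cos1.0° = 2.000 m; N'_1 = 46·cos1.0° − 9·2.000 = 28.0; c'Δl = 30.80; W sinα = 0.8
Slice 2: Δl = 2.8/cos9.0° = 2.835 m; N'_2 = 209·cos9.0° − 31·2.835 = 118.5; c'Δl = 43.66; W sinα = 32.7
Slice 3: Δl = 1.5/cos16.4° = 1.564 m; N'_3 = 170·cos16.4° − 41·1.564 = 99.0; c'Δl = 24.08; W sinα = 48.0
Slice 4: Δl = 2.4/cos23.2° = 2.611 m; N'_4 = 243·cos23.2° − 28·2.611 = 150.2; c'Δl = 40.21; W sinα = 95.7
Slice 5: Δl = 1.5/cos30.5° = 1.741 m; N'_5 = 126·cos30.5° − 46·1.741 = 28.5; c'Δl = 26.81; W sinα = 63.9
Slice 6: Δl = 1.5/cos36.5° = 1.866 m; N'_6 = 101·cos36.5° − 5·1.866 = 71.9; c'Δl = 28.74; W sinα = 60.1
Slice 7: Δl = 3.1/cos46.7° = 4.520 m; N'_7 = 101·cos46.7° − 11·4.520 = 19.5; c'Δl = 69.61; W sinα = 73.5
Σc'Δl = 263.9 kN/m; ΣN' = 515.6 kN/m; ΣW sinα = 374.8 kN/m
Resisting = 263.9 + 515.6·tan33.0° = 263.9 + 334.9 = 598.8 kN/m
FS = 598.8 / 374.8 = 1.598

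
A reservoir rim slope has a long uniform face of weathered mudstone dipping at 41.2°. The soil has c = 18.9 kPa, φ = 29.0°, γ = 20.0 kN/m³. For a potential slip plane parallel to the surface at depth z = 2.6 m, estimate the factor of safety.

For an infinite slope with a slip plane parallel to the surface (no pore pressure): FS = [c + γz cos²β tanφ] / [γz sinβ cosβ].
γz = 20.0·2.6 = 52.00 kN/m²
Numerator = 18.9 + 52.00·cos²41.2°·tan29.0° = 18.9 + 52.00·0.5661·0.5543 = 35.218 kPa
Denominator = 52.00·sin41.2°·cos41.2° = 52.00·0.6587·0.7524 = 25.772 kPa
FS = 35.218 / 25.772 = 1.367

FS = 1.37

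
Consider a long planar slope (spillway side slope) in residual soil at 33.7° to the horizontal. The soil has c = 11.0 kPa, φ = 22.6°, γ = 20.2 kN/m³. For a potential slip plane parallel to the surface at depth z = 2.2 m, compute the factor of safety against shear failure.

For an infinite slope with a slip plane parallel to the surface (no pore pressure): FS = [c + γz cos²β tanφ] / [γz sinβ cosβ].
γz = 20.2·2.2 = 44.44 kN/m²
Numerator = 11.0 + 44.44·cos²33.7°·tan22.6° = 11.0 + 44.44·0.6921·0.4163 = 23.804 kPa
Denominator = 44.44·sin33.7°·cos33.7° = 44.44·0.5548·0.8320 = 20.514 kPa
FS = 23.804 / 20.514 = 1.160

FS = 1.16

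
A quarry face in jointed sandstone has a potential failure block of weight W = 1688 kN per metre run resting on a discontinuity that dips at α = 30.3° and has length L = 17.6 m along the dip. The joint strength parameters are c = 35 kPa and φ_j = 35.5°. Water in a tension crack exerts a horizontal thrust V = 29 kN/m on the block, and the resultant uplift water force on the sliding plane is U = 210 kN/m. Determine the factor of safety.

Resolving the block weight along and normal to the plane and applying the Mohr–Coulomb strength on the joint:
N' = W cosα − U − V sinα = 1688·cos30.3° − 210 − 29·sin30.3° = 1232.8 kN/m
Driving force T = W sinα + V cosα = 1688·sin30.3° + 29·cos30.3° = 876.7 kN/m
Resisting force R = c·L + N'·tanφ_j = 35·17.6 + 1232.8·tan35.5° = 616.0 + 879.3 = 1495.3 kN/m
FS = R / T = 1495.3 / 876.7 = 1.706

FS = 1.71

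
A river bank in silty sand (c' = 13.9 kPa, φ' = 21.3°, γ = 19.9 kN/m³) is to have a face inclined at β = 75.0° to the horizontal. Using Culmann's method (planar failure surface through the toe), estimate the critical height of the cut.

H_c = 6.16 m

Culmann's analysis gives the critical failure plane at α_cr = (β + φ')/2 = (75.0 + 21.3)/2 = 48.1°, and the critical height
H_c = (4c'/γ) · sinβ cosφ' / [1 − cos(β − φ')]
    = (4·13.9/19.9) · sin75.0°·cos21.3° / [1 − cos(53.7°)]
    = 2.794 · 0.9659·0.9317 / [1 − 0.5920]
    = 2.794 · 0.8999 / 0.4080
    = 6.16 m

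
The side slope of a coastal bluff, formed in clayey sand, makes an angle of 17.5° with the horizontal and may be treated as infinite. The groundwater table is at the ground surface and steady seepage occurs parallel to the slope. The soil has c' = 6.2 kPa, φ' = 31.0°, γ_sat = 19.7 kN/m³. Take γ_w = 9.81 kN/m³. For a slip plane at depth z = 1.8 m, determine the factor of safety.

With seepage parallel to the slope and the water table at the surface, the effective normal stress on the slip plane uses the buoyant unit weight γ' = γ_sat − γ_w while the driving shear stress uses γ_sat:
FS = [c' + γ' z cos²β tanφ'] / [γ_sat z sinβ cosβ]
γ' = 19.7 − 9.81 = 9.89 kN/m³
Numerator = 6.2 + 9.89·1.8·cos²17.5°·tan31.0° = 6.2 + 9.89·1.8·0.9096·0.6009 = 15.929 kPa
Denominator = 19.7·1.8·sin17.5°·cos17.5° = 19.7·1.8·0.3007·0.9537 = 10.170 kPa
FS = 15.929 / 10.170 = 1.566

FS = 1.57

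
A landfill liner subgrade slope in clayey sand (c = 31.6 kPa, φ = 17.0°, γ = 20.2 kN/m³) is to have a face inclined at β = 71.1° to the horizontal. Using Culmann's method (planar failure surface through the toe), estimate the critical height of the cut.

Culmann's analysis gives the critical failure plane at α_cr = (β + φ)/2 = (71.1 + 17.0)/2 = 44.0°, and the critical height
H_c = (4c/γ) · sinβ cosφ / [1 − cos(β − φ)]
    = (4·31.6/20.2) · sin71.1°·cos17.0° / [1 − cos(54.1°)]
    = 6.257 · 0.9461·0.9563 / [1 − 0.5864]
    = 6.257 · 0.9047 / 0.4136
    = 13.69 m

H_c = 13.69 m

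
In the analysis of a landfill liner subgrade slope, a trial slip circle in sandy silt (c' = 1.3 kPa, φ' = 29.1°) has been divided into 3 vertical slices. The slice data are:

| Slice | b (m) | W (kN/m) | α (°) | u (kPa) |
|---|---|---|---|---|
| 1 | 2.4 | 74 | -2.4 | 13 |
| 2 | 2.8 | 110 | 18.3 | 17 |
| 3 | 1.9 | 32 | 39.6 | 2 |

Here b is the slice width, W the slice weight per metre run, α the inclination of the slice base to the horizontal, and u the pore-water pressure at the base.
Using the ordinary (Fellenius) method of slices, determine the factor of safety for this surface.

Ordinary method of slices: FS = Σ[c'·Δl_i + (W_i cosα_i − u_i·Δl_i)·tanφ'] / Σ W_i sinα_i, with Δl_i = b_i / cosα_i.
Slice 1: Δl = 2.4/cos(-2.4°) = 2.402 m; N'_1 = 74·cos(-2.4°) − 13·2.402 = 42.7; c'Δl = 3.12; W sinα = -3.1
Slice 2: Δl = 2.8/cos18.3° = 2.949 m; N'_2 = 110·cos18.3° − 17·2.949 = 54.3; c'Δl = 3.83; W sinα = 34.5
Slice 3: Δl = 1.9/cos39.6° = 2.466 m; N'_3 = 32·cos39.6° − 2·2.466 = 19.7; c'Δl = 3.21; W sinα = 20.4
Σc'Δl = 10.2 kN/m; ΣN' = 116.7 kN/m; ΣW sinα = 51.8 kN/m
Resisting = 10.2 + 116.7·tan29.1° = 10.2 + 65.0 = 75.1 kN/m
FS = 75.1 / 51.8 = 1.449

FS = 1.45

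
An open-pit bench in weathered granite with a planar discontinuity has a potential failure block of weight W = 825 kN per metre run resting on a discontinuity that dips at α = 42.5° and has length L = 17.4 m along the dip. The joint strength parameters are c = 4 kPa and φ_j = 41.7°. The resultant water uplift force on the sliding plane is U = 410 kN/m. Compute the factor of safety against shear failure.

FS = 0.44

Resolving the block weight along and normal to the plane and applying the Mohr–Coulomb strength on the joint:
N' = W cosα − U = 825·cos42.5° − 410 = 198.3 kN/m
Driving force T = W sinα = 825·sin42.5° = 557.4 kN/m
Resisting force R = c·L + N'·tanφ_j = 4·17.4 + 198.3·tan41.7° = 69.6 + 176.6 = 246.2 kN/m
FS = R / T = 246.2 / 557.4 = 0.442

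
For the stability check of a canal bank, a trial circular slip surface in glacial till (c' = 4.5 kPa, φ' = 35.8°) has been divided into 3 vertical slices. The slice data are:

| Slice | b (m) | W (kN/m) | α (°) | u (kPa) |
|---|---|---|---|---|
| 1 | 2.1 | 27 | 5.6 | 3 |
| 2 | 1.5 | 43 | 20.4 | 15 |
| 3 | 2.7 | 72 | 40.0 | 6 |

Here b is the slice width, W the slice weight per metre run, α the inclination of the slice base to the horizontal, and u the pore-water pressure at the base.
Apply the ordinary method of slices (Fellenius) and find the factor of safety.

Ordinary method of slices: FS = Σ[c'·Δl_i + (W_i cosα_i − u_i·Δl_i)·tanφ'] / Σ W_i sinα_i, with Δl_i = b_i / cosα_i.
Slice 1: Δl = 2.1/cos5.6° = 2.110 m; N'_1 = 27·cos5.6° − 3·2.110 = 20.5; c'Δl = 9.50; W sinα = 2.6
Slice 2: Δl = 1.5/cos20.4° = 1.600 m; N'_2 = 43·cos20.4° − 15·1.600 = 16.3; c'Δl = 7.20; W sinα = 15.0
Slice 3: Δl = 2.7/cos40.0° = 3.525 m; N'_3 = 72·cos40.0° − 6·3.525 = 34.0; c'Δl = 15.86; W sinα = 46.3
Σc'Δl = 32.6 kN/m; ΣN' = 70.8 kN/m; ΣW sinα = 63.9 kN/m
Resisting = 32.6 + 70.8·tan35.8° = 32.6 + 51.1 = 83.7 kN/m
FS = 83.7 / 63.9 = 1.309

FS = 1.31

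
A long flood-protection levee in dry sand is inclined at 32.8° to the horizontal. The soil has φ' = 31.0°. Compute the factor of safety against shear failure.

For a dry cohesionless infinite slope the factor of safety is FS = tanφ' / tanβ.
FS = tan31.0° / tan32.8° = 0.6009 / 0.6445 = 0.932

FS = 0.93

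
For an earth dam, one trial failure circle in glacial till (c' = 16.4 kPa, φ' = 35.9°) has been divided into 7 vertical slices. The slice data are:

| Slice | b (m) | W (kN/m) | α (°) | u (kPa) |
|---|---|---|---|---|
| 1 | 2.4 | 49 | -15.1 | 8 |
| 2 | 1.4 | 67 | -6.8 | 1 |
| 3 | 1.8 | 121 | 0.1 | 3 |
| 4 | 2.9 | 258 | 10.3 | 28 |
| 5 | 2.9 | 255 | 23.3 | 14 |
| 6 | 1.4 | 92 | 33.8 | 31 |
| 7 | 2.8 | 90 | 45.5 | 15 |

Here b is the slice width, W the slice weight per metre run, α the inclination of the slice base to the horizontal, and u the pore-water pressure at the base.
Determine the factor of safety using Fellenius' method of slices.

FS = 2.97

Ordinary method of slices: FS = Σ[c'·Δl_i + (W_i cosα_i − u_i·Δl_i)·tanφ'] / Σ W_i sinα_i, with Δl_i = b_i / cosα_i.
Slice 1: Δl = 2.4/cos(-15.1°) = 2.486 m; N'_1 = 49·cos(-15.1°) − 8·2.486 = 27.4; c'Δl = 40.77; W sinα = -12.8
Slice 2: Δl = 1.4/cos(-6.8°) = 1.410 m; N'_2 = 67·cos(-6.8°) − 1·1.410 = 65.1; c'Δl = 23.12; W sinα = -7.9
Slice 3: Δl = 1.8/cos0.1° = 1.800 m; N'_3 = 121·cos0.1° − 3·1.800 = 115.6; c'Δl = 29.52; W sinα = 0.2
Slice 4: Δl = 2.9/cos10.3° = 2.947 m; N'_4 = 258·cos10.3° − 28·2.947 = 171.3; c'Δl = 48.34; W sinα = 46.1
Slice 5: Δl = 2.9/cos23.3° = 3.158 m; N'_5 = 255·cos23.3° − 14·3.158 = 190.0; c'Δl = 51.78; W sinα = 100.9
Slice 6: Δl = 1.4/cos33.8° = 1.685 m; N'_6 = 92·cos33.8° − 31·1.685 = 24.2; c'Δl = 27.63; W sinα = 51.2
Slice 7: Δl = 2.8/cos45.5° = 3.995 m; N'_7 = 90·cos45.5° − 15·3.995 = 3.2; c'Δl = 65.51; W sinα = 64.2
Σc'Δl = 286.7 kN/m; ΣN' = 596.8 kN/m; ΣW sinα = 241.9 kN/m
Resisting = 286.7 + 596.8·tan35.9° = 286.7 + 432.0 = 718.7 kN/m
FS = 718.7 / 241.9 = 2.971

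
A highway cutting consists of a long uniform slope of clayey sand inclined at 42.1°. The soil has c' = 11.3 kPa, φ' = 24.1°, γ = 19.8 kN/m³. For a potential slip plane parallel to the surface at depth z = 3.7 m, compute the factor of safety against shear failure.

For an infinite slope with a slip plane parallel to the surface (no pore pressure): FS = [c' + γz cos²β tanφ'] / [γz sinβ cosβ].
γz = 19.8·3.7 = 73.26 kN/m²
Numerator = 11.3 + 73.26·cos²42.1°·tan24.1° = 11.3 + 73.26·0.5505·0.4473 = 29.341 kPa
Denominator = 73.26·sin42.1°·cos42.1° = 73.26·0.6704·0.7420 = 36.442 kPa
FS = 29.341 / 36.442 = 0.805

FS = 0.81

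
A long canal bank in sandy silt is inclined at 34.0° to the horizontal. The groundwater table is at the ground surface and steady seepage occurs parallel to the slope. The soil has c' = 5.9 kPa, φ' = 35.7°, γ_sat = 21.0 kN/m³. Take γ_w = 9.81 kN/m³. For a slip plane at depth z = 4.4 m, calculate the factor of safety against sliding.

FS = 0.71

With seepage parallel to the slope and the water table at the surface, the effective normal stress on the slip plane uses the buoyant unit weight γ' = γ_sat − γ_w while the driving shear stress uses γ_sat:
FS = [c' + γ' z cos²β tanφ'] / [γ_sat z sinβ cosβ]
γ' = 21.0 − 9.81 = 11.19 kN/m³
Numerator = 5.9 + 11.19·4.4·cos²34.0°·tan35.7° = 5.9 + 11.19·4.4·0.6873·0.7186 = 30.217 kPa
Denominator = 21.0·4.4·sin34.0°·cos34.0° = 21.0·4.4·0.5592·0.8290 = 42.836 kPa
FS = 30.217 / 42.836 = 0.705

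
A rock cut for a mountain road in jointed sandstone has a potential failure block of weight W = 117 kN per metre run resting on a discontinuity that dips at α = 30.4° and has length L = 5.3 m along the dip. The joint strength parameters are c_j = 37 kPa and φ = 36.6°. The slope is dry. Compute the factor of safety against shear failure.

Resolving the block weight along and normal to the plane and applying the Mohr–Coulomb strength on the joint:
N' = W cosα = 117·cos30.4° = 100.9 kN/m
Driving force T = W sinα = 117·sin30.4° = 59.2 kN/m
Resisting force R = c_j·L + N'·tanφ = 37·5.3 + 100.9·tan36.6° = 196.1 + 74.9 = 271.0 kN/m
FS = R / T = 271.0 / 59.2 = 4.578

FS = 4.58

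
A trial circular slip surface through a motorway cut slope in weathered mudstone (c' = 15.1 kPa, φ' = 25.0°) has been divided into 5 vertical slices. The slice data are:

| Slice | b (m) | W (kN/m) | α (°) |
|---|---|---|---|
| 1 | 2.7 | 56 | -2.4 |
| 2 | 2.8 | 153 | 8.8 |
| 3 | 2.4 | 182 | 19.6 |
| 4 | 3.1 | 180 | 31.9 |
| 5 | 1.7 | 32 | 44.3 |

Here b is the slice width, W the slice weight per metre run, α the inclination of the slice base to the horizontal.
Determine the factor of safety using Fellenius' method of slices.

FS = 2.36

Ordinary method of slices: FS = Σ[c'·Δl_i + (W_i cosα_i)·tanφ'] / Σ W_i sinα_i, with Δl_i = b_i / cosα_i.
Slice 1: Δl = 2.7/cos(-2.4°) = 2.702 m; N'_1 = 56·cos(-2.4°) = 56.0; c'Δl = 40.81; W sinα = -2.3
Slice 2: Δl = 2.8/cos8.8° = 2.833 m; N'_2 = 153·cos8.8° = 151.2; c'Δl = 42.78; W sinα = 23.4
Slice 3: Δl = 2.4/cos19.6° = 2.548 m; N'_3 = 182·cos19.6° = 171.5; c'Δl = 38.47; W sinα = 61.1
Slice 4: Δl = 3.1/cos31.9° = 3.651 m; N'_4 = 180·cos31.9° = 152.8; c'Δl = 55.14; W sinα = 95.1
Slice 5: Δl = 1.7/cos44.3° = 2.375 m; N'_5 = 32·cos44.3° = 22.9; c'Δl = 35.87; W sinα = 22.3
Σc'Δl = 213.1 kN/m; ΣN' = 554.3 kN/m; ΣW sinα = 199.6 kN/m
Resisting = 213.1 + 554.3·tan25.0° = 213.1 + 258.5 = 471.5 kN/m
FS = 471.5 / 199.6 = 2.363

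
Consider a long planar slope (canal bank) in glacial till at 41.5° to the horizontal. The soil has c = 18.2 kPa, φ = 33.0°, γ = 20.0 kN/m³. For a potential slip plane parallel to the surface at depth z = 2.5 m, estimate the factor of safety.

FS = 1.47

For an infinite slope with a slip plane parallel to the surface (no pore pressure): FS = [c + γz cos²β tanφ] / [γz sinβ cosβ].
γz = 20.0·2.5 = 50.00 kN/m²
Numerator = 18.2 + 50.00·cos²41.5°·tan33.0° = 18.2 + 50.00·0.5609·0.6494 = 36.414 kPa
Denominator = 50.00·sin41.5°·cos41.5° = 50.00·0.6626·0.7490 = 24.814 kPa
FS = 36.414 / 24.814 = 1.467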